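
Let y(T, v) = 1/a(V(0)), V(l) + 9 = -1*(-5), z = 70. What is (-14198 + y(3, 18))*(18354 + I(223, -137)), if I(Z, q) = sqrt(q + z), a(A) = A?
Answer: -521189361/2 - 56793*I*sqrt(67)/4 ≈ -2.6059e+8 - 1.1622e+5*I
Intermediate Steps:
V(l) = -4 (V(l) = -9 - 1*(-5) = -9 + 5 = -4)
y(T, v) = -1/4 (y(T, v) = 1/(-4) = -1/4)
I(Z, q) = sqrt(70 + q) (I(Z, q) = sqrt(q + 70) = sqrt(70 + q))
(-14198 + y(3, 18))*(18354 + I(223, -137)) = (-14198 - 1/4)*(18354 + sqrt(70 - 137)) = -56793*(18354 + sqrt(-67))/4 = -56793*(18354 + I*sqrt(67))/4 = -521189361/2 - 56793*I*sqrt(67)/4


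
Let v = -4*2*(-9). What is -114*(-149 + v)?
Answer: 8778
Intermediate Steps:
v = 72 (v = -8*(-9) = 72)
-114*(-149 + v) = -114*(-149 + 72) = -114*(-77) = 8778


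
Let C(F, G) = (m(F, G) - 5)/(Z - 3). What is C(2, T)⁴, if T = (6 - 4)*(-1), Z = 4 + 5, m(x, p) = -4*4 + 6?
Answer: 625/16 ≈ 39.063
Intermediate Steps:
m(x, p) = -10 (m(x, p) = -16 + 6 = -10)
Z = 9
T = -2 (T = 2*(-1) = -2)
C(F, G) = -5/2 (C(F, G) = (-10 - 5)/(9 - 3) = -15/6 = -15*⅙ = -5/2)
C(2, T)⁴ = (-5/2)⁴ = 625/16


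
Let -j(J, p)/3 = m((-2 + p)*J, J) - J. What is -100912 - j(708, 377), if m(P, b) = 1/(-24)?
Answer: -824289/8 ≈ -1.0304e+5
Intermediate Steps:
m(P, b) = -1/24
j(J, p) = 1/8 + 3*J (j(J, p) = -3*(-1/24 - J) = 1/8 + 3*J)
-100912 - j(708, 377) = -100912 - (1/8 + 3*708) = -100912 - (1/8 + 2124) = -100912 - 1*16993/8 = -100912 - 16993/8 = -824289/8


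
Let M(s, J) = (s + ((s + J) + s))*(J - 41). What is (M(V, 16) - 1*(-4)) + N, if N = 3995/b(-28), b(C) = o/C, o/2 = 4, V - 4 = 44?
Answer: -35957/2 ≈ -17979.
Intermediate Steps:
V = 48 (V = 4 + 44 = 48)
o = 8 (o = 2*4 = 8)
b(C) = 8/C
M(s, J) = (-41 + J)*(J + 3*s) (M(s, J) = (s + ((J + s) + s))*(-41 + J) = (s + (J + 2*s))*(-41 + J) = (J + 3*s)*(-41 + J) = (-41 + J)*(J + 3*s))
N = -27965/2 (N = 3995/((8/(-28))) = 3995/((8*(-1/28))) = 3995/(-2/7) = 3995*(-7/2) = -27965/2 ≈ -13983.)
(M(V, 16) - 1*(-4)) + N = ((16**2 - 123*48 - 41*16 + 3*16*48) - 1*(-4)) - 27965/2 = ((256 - 5904 - 656 + 2304) + 4) - 27965/2 = (-4000 + 4) - 27965/2 = -3996 - 27965/2 = -35957/2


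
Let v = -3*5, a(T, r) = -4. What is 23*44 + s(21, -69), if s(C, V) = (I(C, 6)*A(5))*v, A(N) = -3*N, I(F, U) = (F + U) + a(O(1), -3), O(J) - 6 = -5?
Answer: 6187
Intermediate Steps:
O(J) = 1 (O(J) = 6 - 5 = 1)
I(F, U) = -4 + F + U (I(F, U) = (F + U) - 4 = -4 + F + U)
v = -15
s(C, V) = 450 + 225*C (s(C, V) = ((-4 + C + 6)*(-3*5))*(-15) = ((2 + C)*(-15))*(-15) = (-30 - 15*C)*(-15) = 450 + 225*C)
23*44 + s(21, -69) = 23*44 + (450 + 225*21) = 1012 + (450 + 4725) = 1012 + 5175 = 6187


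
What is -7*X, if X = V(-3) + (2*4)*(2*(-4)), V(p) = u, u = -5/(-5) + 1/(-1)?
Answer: 448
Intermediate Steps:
u = 0 (u = -5*(-⅕) + 1*(-1) = 1 - 1 = 0)
V(p) = 0
X = -64 (X = 0 + (2*4)*(2*(-4)) = 0 + 8*(-8) = 0 - 64 = -64)
-7*X = -7*(-64) = 448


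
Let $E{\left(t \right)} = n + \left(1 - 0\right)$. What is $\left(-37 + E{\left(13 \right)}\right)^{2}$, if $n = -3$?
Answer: $1521$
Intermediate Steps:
$E{\left(t \right)} = -2$ ($E{\left(t \right)} = -3 + \left(1 - 0\right) = -3 + \left(1 + 0\right) = -3 + 1 = -2$)
$\left(-37 + E{\left(13 \right)}\right)^{2} = \left(-37 - 2\right)^{2} = \left(-39\right)^{2} = 1521$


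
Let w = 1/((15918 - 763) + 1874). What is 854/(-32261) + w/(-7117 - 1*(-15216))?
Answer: -117781829573/4449368436331 ≈ -0.026472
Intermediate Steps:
w = 1/17029 (w = 1/(15155 + 1874) = 1/17029 ≈ 5.8723e-5)
854/(-32261) + w/(-7117 - 1*(-15216)) = 854/(-32261) + 1/(17029*(-7117 - 1*(-15216))) = 854*(-1/32261) + 1/(17029*(-7117 + 15216)) = -854/32261 + (1/17029)/8099 = -854/32261 + (1/17029)*(1/8099) = -854/32261 + 1/137917871 = -117781829573/4449368436331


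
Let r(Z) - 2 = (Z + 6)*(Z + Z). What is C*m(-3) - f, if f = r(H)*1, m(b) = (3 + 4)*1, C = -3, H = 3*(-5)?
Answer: -293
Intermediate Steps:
H = -15
m(b) = 7 (m(b) = 7*1 = 7)
r(Z) = 2 + 2*Z*(6 + Z) (r(Z) = 2 + (Z + 6)*(Z + Z) = 2 + (6 + Z)*(2*Z) = 2 + 2*Z*(6 + Z))
f = 272 (f = (2 + 2*(-15)**2 + 12*(-15))*1 = (2 + 2*225 - 180)*1 = (2 + 450 - 180)*1 = 272*1 = 272)
C*m(-3) - f = -3*7 - 1*272 = -21 - 272 = -293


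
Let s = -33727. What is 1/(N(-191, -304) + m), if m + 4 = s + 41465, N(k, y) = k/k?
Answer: 1/7735 ≈ 0.00012928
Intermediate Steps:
N(k, y) = 1
m = 7734 (m = -4 + (-33727 + 41465) = -4 + 7738 = 7734)
1/(N(-191, -304) + m) = 1/(1 + 7734) = 1/7735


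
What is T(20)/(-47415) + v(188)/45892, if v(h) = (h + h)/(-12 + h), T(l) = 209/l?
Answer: -41610329/239356609800 ≈ -0.00017384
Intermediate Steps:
v(h) = 2*h/(-12 + h) (v(h) = (2*h)/(-12 + h) = 2*h/(-12 + h))
T(20)/(-47415) + v(188)/45892 = (209/20)/(-47415) + (2*188/(-12 + 188))/45892 = (209*(1/20))*(-1/47415) + (2*188/176)*(1/45892) = (209/20)*(-1/47415) + (2*188*(1/176))*(1/45892) = -209/948300 + (47/22)*(1/45892) = -209/948300 + 47/1009624 = -41610329/239356609800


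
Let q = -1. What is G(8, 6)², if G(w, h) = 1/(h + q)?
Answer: 1/25 ≈ 0.040000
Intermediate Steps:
G(w, h) = 1/(-1 + h) (G(w, h) = 1/(h - 1) = 1/(-1 + h))
G(8, 6)² = (1/(-1 + 6))² = (1/5)² = (⅕)² = 1/25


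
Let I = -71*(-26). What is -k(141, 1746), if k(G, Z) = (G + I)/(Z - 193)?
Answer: -1987/1553 ≈ -1.2795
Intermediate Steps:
I = 1846
k(G, Z) = (1846 + G)/(-193 + Z) (k(G, Z) = (G + 1846)/(Z - 193) = (1846 + G)/(-193 + Z))
-k(141, 1746) = -(1846 + 141)/(-193 + 1746) = -1987/1553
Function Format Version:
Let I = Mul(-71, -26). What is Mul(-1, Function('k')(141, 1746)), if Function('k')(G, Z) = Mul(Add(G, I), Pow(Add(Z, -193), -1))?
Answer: Rational(-1987, 1553) ≈ -1.2795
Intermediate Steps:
I = 1846
Function('k')(G, Z) = Mul(Pow(Add(-193, Z), -1), Add(1846, G)) (Function('k')(G, Z) = Mul(Add(G, 1846), Pow(Add(Z, -193), -1)) = Mul(Add(1846, G), Pow(Add(-193, Z), -1)) = Mul(Pow(Add(-193, Z), -1), Add(1846, G)))
Mul(-1, Function('k')(141, 1746)) = Mul(-1, Mul(Pow(Add(-193, 1746), -1), Add(1846, 141))) = Mul(-1, Mul(Pow(1553, -1), 1987)) = Mul(-1, Mul(Rational(1, 1553), 1987)) = Mul(-1, Rational(1987, 1553)) = Rational(-1987, 1553)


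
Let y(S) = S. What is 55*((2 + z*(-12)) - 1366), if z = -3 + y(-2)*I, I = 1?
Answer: -71720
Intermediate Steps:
z = -5 (z = -3 - 2*1 = -3 - 2 = -5)
55*((2 + z*(-12)) - 1366) = 55*((2 - 5*(-12)) - 1366) = 55*((2 + 60) - 1366) = 55*(62 - 1366) = 55*(-1304) = -71720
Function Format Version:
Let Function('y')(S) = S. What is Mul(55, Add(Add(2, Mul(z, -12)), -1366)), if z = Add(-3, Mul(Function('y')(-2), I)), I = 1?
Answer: -71720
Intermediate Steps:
z = -5 (z = Add(-3, Mul(-2, 1)) = Add(-3, -2) = -5)
Mul(55, Add(Add(2, Mul(z, -12)), -1366)) = Mul(55, Add(Add(2, Mul(-5, -12)), -1366)) = Mul(55, Add(Add(2, 60), -1366)) = Mul(55, Add(62, -1366)) = Mul(55, -1304) = -71720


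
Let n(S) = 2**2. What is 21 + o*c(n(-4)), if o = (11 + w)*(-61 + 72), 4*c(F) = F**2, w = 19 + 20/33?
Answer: 4103/3 ≈ 1367.7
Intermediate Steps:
n(S) = 4
w = 647/33 (w = 19 + 20*(1/33) = 19 + 20/33 = 647/33 ≈ 19.606)
c(F) = F**2/4
o = 1010/3 (o = (11 + 647/33)*(-61 + 72) = (1010/33)*11 = 1010/3 ≈ 336.67)
21 + o*c(n(-4)) = 21 + 1010*((1/4)*4**2)/3 = 21 + 1010*((1/4)*16)/3 = 21 + (1010/3)*4 = 21 + 4040/3 = 4103/3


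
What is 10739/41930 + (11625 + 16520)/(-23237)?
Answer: -930577707/974327410 ≈ -0.95510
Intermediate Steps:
10739/41930 + (11625 + 16520)/(-23237) = 10739*(1/41930) + 28145*(-1/23237) = 10739/41930 - 28145/23237 = -930577707/974327410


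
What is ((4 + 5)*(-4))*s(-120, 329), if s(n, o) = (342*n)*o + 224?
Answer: 486069696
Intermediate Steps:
s(n, o) = 224 + 342*n*o (s(n, o) = 342*n*o + 224 = 224 + 342*n*o)
((4 + 5)*(-4))*s(-120, 329) = ((4 + 5)*(-4))*(224 + 342*(-120)*329) = (9*(-4))*(224 - 13502160) = -36*(-13501936) = 486069696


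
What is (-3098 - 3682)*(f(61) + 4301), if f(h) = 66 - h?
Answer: -29194680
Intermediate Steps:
(-3098 - 3682)*(f(61) + 4301) = (-3098 - 3682)*((66 - 1*61) + 4301) = -6780*((66 - 61) + 4301) = -6780*(5 + 4301) = -6780*4306 = -29194680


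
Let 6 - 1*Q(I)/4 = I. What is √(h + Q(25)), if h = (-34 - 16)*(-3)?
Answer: √74 ≈ 8.6023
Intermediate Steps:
Q(I) = 24 - 4*I
h = 150 (h = -50*(-3) = 150)
√(h + Q(25)) = √(150 + (24 - 4*25)) = √(150 + (24 - 100)) = √(150 - 76) = √74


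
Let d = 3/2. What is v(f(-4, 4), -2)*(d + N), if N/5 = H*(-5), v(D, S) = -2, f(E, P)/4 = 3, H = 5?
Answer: 247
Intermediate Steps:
f(E, P) = 12 (f(E, P) = 4*3 = 12)
N = -125 (N = 5*(5*(-5)) = 5*(-25) = -125)
d = 3/2 (d = 3*(½) = 3/2 ≈ 1.5000)
v(f(-4, 4), -2)*(d + N) = -2*(3/2 - 125) = -2*(-247/2) = 247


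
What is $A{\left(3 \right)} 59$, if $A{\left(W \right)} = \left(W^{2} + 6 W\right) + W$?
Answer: $1770$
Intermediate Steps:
$A{\left(W \right)} = W^{2} + 7 W$
$A{\left(3 \right)} 59 = 3 \left(7 + 3\right) 59 = 3 \cdot 10 \cdot 59 = 30 \cdot 59 = 1770$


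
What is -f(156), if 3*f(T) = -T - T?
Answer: 104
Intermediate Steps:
f(T) = -2*T/3 (f(T) = (-T - T)/3 = (-2*T)/3 = -2*T/3)
-f(156) = -(-2)*156/3 = -1*(-104) = 104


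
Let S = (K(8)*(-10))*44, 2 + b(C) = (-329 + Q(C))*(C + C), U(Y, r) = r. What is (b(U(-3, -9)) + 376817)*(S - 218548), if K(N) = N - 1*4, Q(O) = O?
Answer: -84355712892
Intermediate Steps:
K(N) = -4 + N (K(N) = N - 4 = -4 + N)
b(C) = -2 + 2*C*(-329 + C) (b(C) = -2 + (-329 + C)*(C + C) = -2 + (-329 + C)*(2*C) = -2 + 2*C*(-329 + C))
S = -1760 (S = ((-4 + 8)*(-10))*44 = (4*(-10))*44 = -40*44 = -1760)
(b(U(-3, -9)) + 376817)*(S - 218548) = ((-2 - 658*(-9) + 2*(-9)**2) + 376817)*(-1760 - 218548) = ((-2 + 5922 + 2*81) + 376817)*(-220308) = ((-2 + 5922 + 162) + 376817)*(-220308) = (6082 + 376817)*(-220308) = 382899*(-220308) = -84355712892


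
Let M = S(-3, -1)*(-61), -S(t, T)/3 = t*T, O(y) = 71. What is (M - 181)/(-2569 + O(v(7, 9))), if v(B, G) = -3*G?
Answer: -184/1249 ≈ -0.14732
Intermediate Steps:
S(t, T) = -3*T*t (S(t, T) = -3*t*T = -3*T*t)
M = 549 (M = -3*(-1)*(-3)*(-61) = -9*(-61) = 549)
(M - 181)/(-2569 + O(v(7, 9))) = (549 - 181)/(-2569 + 71) = 368/(-2498) = 368*(-1/2498) = -184/1249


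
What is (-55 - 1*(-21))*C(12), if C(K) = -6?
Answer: 204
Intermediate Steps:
(-55 - 1*(-21))*C(12) = (-55 - 1*(-21))*(-6) = (-55 + 21)*(-6) = -34*(-6) = 204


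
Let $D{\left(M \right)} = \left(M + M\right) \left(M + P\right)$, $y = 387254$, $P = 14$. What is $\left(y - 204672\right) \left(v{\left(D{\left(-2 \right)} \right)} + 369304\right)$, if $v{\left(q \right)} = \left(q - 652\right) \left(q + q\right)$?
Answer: $79697773328$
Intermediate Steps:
$D{\left(M \right)} = 2 M \left(14 + M\right)$ ($D{\left(M \right)} = \left(M + M\right) \left(M + 14\right) = 2 M \left(14 + M\right)$)
$v{\left(q \right)} = 2 q \left(-652 + q\right)$ ($v{\left(q \right)} = \left(-652 + q\right) 2 q = 2 q \left(-652 + q\right)$)
$\left(y - 204672\right) \left(v{\left(D{\left(-2 \right)} \right)} + 369304\right) = \left(387254 - 204672\right) \left(2 \cdot 2 \left(-2\right) \left(14 - 2\right) \left(-652 + 2 \left(-2\right) \left(14 - 2\right)\right) + 369304\right) = 182582 \left(2 \cdot 2 \left(-2\right) 12 \left(-652 + 2 \left(-2\right) 12\right) + 369304\right) = 182582 \left(2 \left(-48\right) \left(-652 - 48\right) + 369304\right) = 182582 \left(2 \left(-48\right) \left(-700\right) + 369304\right) = 182582 \left(67200 + 369304\right) = 182582 \cdot 436504 = 79697773328$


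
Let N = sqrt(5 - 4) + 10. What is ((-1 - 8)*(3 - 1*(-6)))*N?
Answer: -891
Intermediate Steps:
N = 11 (N = sqrt(1) + 10 = 1 + 10 = 11)
((-1 - 8)*(3 - 1*(-6)))*N = ((-1 - 8)*(3 - 1*(-6)))*11 = -9*(3 + 6)*11 = -9*9*11 = -81*11 = -891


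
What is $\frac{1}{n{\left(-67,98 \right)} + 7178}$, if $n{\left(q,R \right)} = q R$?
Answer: $\frac{1}{612} \approx 0.001634$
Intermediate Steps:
$n{\left(q,R \right)} = R q$
$\frac{1}{n{\left(-67,98 \right)} + 7178} = \frac{1}{98 \left(-67\right) + 7178} = \frac{1}{-6566 + 7178} = \frac{1}{612}$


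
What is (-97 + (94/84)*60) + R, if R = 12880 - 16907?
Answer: -28398/7 ≈ -4056.9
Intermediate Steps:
R = -4027
(-97 + (94/84)*60) + R = (-97 + (94/84)*60) - 4027 = (-97 + (94*(1/84))*60) - 4027 = (-97 + (47/42)*60) - 4027 = (-97 + 470/7) - 4027 = -209/7 - 4027 = -28398/7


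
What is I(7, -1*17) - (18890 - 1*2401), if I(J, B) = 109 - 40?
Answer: -16420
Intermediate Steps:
I(J, B) = 69
I(7, -1*17) - (18890 - 1*2401) = 69 - (18890 - 1*2401) = 69 - (18890 - 2401) = 69 - 1*16489 = 69 - 16489 = -16420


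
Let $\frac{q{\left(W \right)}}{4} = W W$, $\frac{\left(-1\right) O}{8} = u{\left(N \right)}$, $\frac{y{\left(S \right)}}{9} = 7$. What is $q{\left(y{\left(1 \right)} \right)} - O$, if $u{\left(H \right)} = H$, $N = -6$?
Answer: $15828$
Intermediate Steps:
$y{\left(S \right)} = 63$ ($y{\left(S \right)} = 9 \cdot 7 = 63$)
$O = 48$ ($O = \left(-8\right) \left(-6\right) = 48$)
$q{\left(W \right)} = 4 W^{2}$ ($q{\left(W \right)} = 4 W W = 4 W^{2}$)
$q{\left(y{\left(1 \right)} \right)} - O = 4 \cdot 63^{2} - 48 = 4 \cdot 3969 - 48 = 15876 - 48 = 15828$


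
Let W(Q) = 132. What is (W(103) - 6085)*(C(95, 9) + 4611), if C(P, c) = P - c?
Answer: -27961241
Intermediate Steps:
(W(103) - 6085)*(C(95, 9) + 4611) = (132 - 6085)*((95 - 1*9) + 4611) = -5953*((95 - 9) + 4611) = -5953*(86 + 4611) = -5953*4697 = -27961241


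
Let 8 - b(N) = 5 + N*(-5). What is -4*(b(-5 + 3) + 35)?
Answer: -112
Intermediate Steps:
b(N) = 3 + 5*N (b(N) = 8 - (5 + N*(-5)) = 8 - (5 - 5*N) = 8 + (-5 + 5*N) = 3 + 5*N)
-4*(b(-5 + 3) + 35) = -4*((3 + 5*(-5 + 3)) + 35) = -4*((3 + 5*(-2)) + 35) = -4*((3 - 10) + 35) = -4*(-7 + 35) = -4*28 = -112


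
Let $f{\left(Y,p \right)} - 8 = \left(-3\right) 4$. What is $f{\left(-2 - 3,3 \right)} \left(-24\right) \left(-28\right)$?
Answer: $-2688$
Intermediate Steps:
$f{\left(Y,p \right)} = -4$ ($f{\left(Y,p \right)} = 8 - 12 = -4$)
$f{\left(-2 - 3,3 \right)} \left(-24\right) \left(-28\right) = \left(-4\right) \left(-24\right) \left(-28\right) = 96 \left(-28\right) = -2688$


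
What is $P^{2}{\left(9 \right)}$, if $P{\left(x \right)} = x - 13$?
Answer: $16$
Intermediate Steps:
$P{\left(x \right)} = -13 + x$ ($P{\left(x \right)} = x - 13 = -13 + x$)
$P^{2}{\left(9 \right)} = \left(-13 + 9\right)^{2} = \left(-4\right)^{2} = 16$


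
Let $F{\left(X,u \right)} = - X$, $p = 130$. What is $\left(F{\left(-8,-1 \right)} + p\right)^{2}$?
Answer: $19044$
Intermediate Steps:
$\left(F{\left(-8,-1 \right)} + p\right)^{2} = \left(\left(-1\right) \left(-8\right) + 130\right)^{2} = \left(8 + 130\right)^{2} = 138^{2} = 19044$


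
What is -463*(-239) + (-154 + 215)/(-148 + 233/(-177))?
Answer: 2924543056/26429 ≈ 1.1066e+5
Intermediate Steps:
-463*(-239) + (-154 + 215)/(-148 + 233/(-177)) = 110657 + 61/(-148 + 233*(-1/177)) = 110657 + 61/(-148 - 233/177) = 110657 + 61/(-26429/177) = 110657 + 61*(-177/26429) = 110657 - 10797/26429 = 2924543056/26429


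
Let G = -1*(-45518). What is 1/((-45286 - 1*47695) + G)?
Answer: -1/47463 ≈ -2.1069e-5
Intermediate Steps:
G = 45518
1/((-45286 - 1*47695) + G) = 1/((-45286 - 1*47695) + 45518) = 1/((-45286 - 47695) + 45518) = 1/(-92981 + 45518) = 1/(-47463) = -1/47463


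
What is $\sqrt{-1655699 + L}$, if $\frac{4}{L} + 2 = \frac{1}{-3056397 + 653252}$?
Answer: $\frac{i \sqrt{38247410311054295799}}{4806291} \approx 1286.7 i$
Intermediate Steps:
$L = - \frac{9612580}{4806291}$ ($L = \frac{4}{-2 + \frac{1}{-3056397 + 653252}} = \frac{4}{-2 + \frac{1}{-2403145}} = \frac{4}{-2 - \frac{1}{2403145}} = \frac{4}{- \frac{4806291}{2403145}} = 4 \left(- \frac{2403145}{4806291}\right) = - \frac{9612580}{4806291} \approx -2.0$)
$\sqrt{-1655699 + L} = \sqrt{-1655699 - \frac{9612580}{4806291}} = \sqrt{- \frac{7957780814989}{4806291}} = \frac{i \sqrt{38247410311054295799}}{4806291}$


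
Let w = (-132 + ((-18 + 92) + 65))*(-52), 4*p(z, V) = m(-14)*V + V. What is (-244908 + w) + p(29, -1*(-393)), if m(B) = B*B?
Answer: -903667/4 ≈ -2.2592e+5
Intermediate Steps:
m(B) = B²
p(z, V) = 197*V/4 (p(z, V) = ((-14)²*V + V)/4 = (196*V + V)/4 = (197*V)/4 = 197*V/4)
w = -364 (w = (-132 + (74 + 65))*(-52) = (-132 + 139)*(-52) = 7*(-52) = -364)
(-244908 + w) + p(29, -1*(-393)) = (-244908 - 364) + 197*(-1*(-393))/4 = -245272 + (197/4)*393 = -245272 + 77421/4 = -903667/4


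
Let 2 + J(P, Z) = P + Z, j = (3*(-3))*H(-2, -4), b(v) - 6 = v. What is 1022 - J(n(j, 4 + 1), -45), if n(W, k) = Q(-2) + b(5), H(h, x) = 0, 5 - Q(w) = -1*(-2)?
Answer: 1055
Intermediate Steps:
Q(w) = 3 (Q(w) = 5 - (-1)*(-2) = 5 - 1*2 = 5 - 2 = 3)
b(v) = 6 + v
j = 0 (j = (3*(-3))*0 = -9*0 = 0)
n(W, k) = 14 (n(W, k) = 3 + (6 + 5) = 3 + 11 = 14)
J(P, Z) = -2 + P + Z (J(P, Z) = -2 + (P + Z) = -2 + P + Z)
1022 - J(n(j, 4 + 1), -45) = 1022 - (-2 + 14 - 45) = 1022 - 1*(-33) = 1022 + 33 = 1055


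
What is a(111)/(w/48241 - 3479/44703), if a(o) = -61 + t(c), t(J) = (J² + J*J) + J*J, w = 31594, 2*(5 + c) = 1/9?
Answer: 319404191651/14934193716 ≈ 21.387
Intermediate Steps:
c = -89/18 (c = -5 + (1/9)/2 = -5 + (1*(⅑))/2 = -5 + (½)*(⅑) = -5 + 1/18 = -89/18 ≈ -4.9444)
t(J) = 3*J² (t(J) = (J² + J²) + J² = 2*J² + J² = 3*J²)
a(o) = 1333/108 (a(o) = -61 + 3*(-89/18)² = -61 + 3*(7921/324) = -61 + 7921/108 = 1333/108)
a(111)/(w/48241 - 3479/44703) = 1333/(108*(31594/48241 - 3479/44703)) = 1333/(108*(1244516143/2156517423)) = (1333/108)*(2156517423/1244516143) = 319404191651/14934193716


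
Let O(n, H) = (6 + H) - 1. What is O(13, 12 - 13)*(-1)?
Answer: -4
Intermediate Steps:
O(n, H) = 5 + H
O(13, 12 - 13)*(-1) = (5 + (12 - 13))*(-1) = (5 - 1)*(-1) = 4*(-1) = -4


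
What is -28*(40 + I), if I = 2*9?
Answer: -1624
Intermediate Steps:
I = 18
-28*(40 + I) = -28*(40 + 18) = -28*58 = -1624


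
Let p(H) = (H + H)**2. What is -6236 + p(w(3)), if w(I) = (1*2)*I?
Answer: -6092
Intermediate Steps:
w(I) = 2*I
p(H) = 4*H**2 (p(H) = (2*H)**2 = 4*H**2)
-6236 + p(w(3)) = -6236 + 4*(2*3)**2 = -6236 + 4*6**2 = -6236 + 4*36 = -6236 + 144 = -6092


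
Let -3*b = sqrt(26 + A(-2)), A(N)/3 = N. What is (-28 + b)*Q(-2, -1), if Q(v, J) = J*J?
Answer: -28 - 2*sqrt(5)/3 ≈ -29.491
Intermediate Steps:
Q(v, J) = J**2
A(N) = 3*N
b = -2*sqrt(5)/3 (b = -sqrt(26 + 3*(-2))/3 = -sqrt(26 - 6)/3 = -2*sqrt(5)/3 ≈ -1.4907)
(-28 + b)*Q(-2, -1) = (-28 - 2*sqrt(5)/3)*(-1)**2 = (-28 - 2*sqrt(5)/3)*1 = -28 - 2*sqrt(5)/3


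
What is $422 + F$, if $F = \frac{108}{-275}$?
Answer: $\frac{115942}{275} \approx 421.61$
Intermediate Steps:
$F = - \frac{108}{275}$ ($F = 108 \left(- \frac{1}{275}\right) = - \frac{108}{275} \approx -0.39273$)
$422 + F = 422 - \frac{108}{275} = \frac{115942}{275}$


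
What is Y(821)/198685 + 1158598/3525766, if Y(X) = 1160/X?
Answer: 18899504170879/57512430733991 ≈ 0.32862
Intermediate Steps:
Y(821)/198685 + 1158598/3525766 = (1160/821)/198685 + 1158598/3525766 = (1160*(1/821))*(1/198685) + 1158598*(1/3525766) = (1160/821)*(1/198685) + 579299/1762883 = 232/32624077 + 579299/1762883 = 18899504170879/57512430733991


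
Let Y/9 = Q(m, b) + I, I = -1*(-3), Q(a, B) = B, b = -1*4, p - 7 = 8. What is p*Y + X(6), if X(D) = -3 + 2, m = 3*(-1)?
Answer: -136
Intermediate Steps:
p = 15 (p = 7 + 8 = 15)
m = -3
b = -4
I = 3
X(D) = -1
Y = -9 (Y = 9*(-4 + 3) = 9*(-1) = -9)
p*Y + X(6) = 15*(-9) - 1 = -135 - 1 = -136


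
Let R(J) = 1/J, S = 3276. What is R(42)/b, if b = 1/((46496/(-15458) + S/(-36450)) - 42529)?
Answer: -665679431903/657351450 ≈ -1012.7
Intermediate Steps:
b = -15651225/665679431903 (b = 1/((46496/(-15458) + 3276/(-36450)) - 42529) = 1/((46496*(-1/15458) + 3276*(-1/36450)) - 42529) = 1/((-23248/7729 - 182/2025) - 42529) = 1/(-48483878/15651225 - 42529) = 1/(-665679431903/15651225) = -15651225/665679431903 ≈ -2.3512e-5)
R(42)/b = 1/(42*(-15651225/665679431903)) = (1/42)*(-665679431903/15651225) = -665679431903/657351450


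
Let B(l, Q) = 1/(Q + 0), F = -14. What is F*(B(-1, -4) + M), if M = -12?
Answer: 343/2 ≈ 171.50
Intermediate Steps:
B(l, Q) = 1/Q
F*(B(-1, -4) + M) = -14*(1/(-4) - 12) = -14*(-¼ - 12) = -14*(-49/4) = 343/2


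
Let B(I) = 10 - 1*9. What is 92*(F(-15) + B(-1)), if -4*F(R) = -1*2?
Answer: 138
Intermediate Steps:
B(I) = 1 (B(I) = 10 - 9 = 1)
F(R) = ½ (F(R) = -(-1)*2/4 = -¼*(-2) = ½)
92*(F(-15) + B(-1)) = 92*(½ + 1) = 92*(3/2) = 138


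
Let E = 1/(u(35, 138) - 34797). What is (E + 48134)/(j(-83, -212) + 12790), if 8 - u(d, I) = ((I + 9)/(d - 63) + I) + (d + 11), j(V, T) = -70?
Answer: 224418357/59305304 ≈ 3.7841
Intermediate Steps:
u(d, I) = -3 - I - d - (9 + I)/(-63 + d) (u(d, I) = 8 - (((I + 9)/(d - 63) + I) + (d + 11)) = 8 - (((9 + I)/(-63 + d) + I) + (11 + d)) = 8 - ((I + (9 + I)/(-63 + d)) + (11 + d)) = 8 - (11 + I + d + (9 + I)/(-63 + d)) = 8 + (-11 - I - d - (9 + I)/(-63 + d)) = -3 - I - d - (9 + I)/(-63 + d))
E = -4/139871 (E = 1/((180 - 1*35**2 + 60*35 + 62*138 - 1*138*35)/(-63 + 35) - 34797) = 1/((180 - 1*1225 + 2100 + 8556 - 4830)/(-28) - 34797) = 1/(-(180 - 1225 + 2100 + 8556 - 4830)/28 - 34797) = 1/(-1/28*4781 - 34797) = 1/(-683/4 - 34797) = 1/(-139871/4) = -4/139871 ≈ -2.8598e-5)
(E + 48134)/(j(-83, -212) + 12790) = (-4/139871 + 48134)/(-70 + 12790) = (6732550710/139871)/12720 = (6732550710/139871)*(1/12720) = 224418357/59305304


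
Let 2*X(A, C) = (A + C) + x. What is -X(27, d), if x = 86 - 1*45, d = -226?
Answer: 79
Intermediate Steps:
x = 41 (x = 86 - 45 = 41)
X(A, C) = 41/2 + A/2 + C/2 (X(A, C) = ((A + C) + 41)/2 = (41 + A + C)/2 = 41/2 + A/2 + C/2)
-X(27, d) = -(41/2 + (½)*27 + (½)*(-226)) = -(41/2 + 27/2 - 113) = -1*(-79) = 79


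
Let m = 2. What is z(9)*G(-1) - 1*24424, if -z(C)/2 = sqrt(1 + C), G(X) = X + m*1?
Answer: -24424 - 2*sqrt(10) ≈ -24430.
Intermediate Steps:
G(X) = 2 + X (G(X) = X + 2*1 = X + 2 = 2 + X)
z(C) = -2*sqrt(1 + C)
z(9)*G(-1) - 1*24424 = (-2*sqrt(1 + 9))*(2 - 1) - 1*24424 = -2*sqrt(10)*1 - 24424 = -2*sqrt(10) - 24424 = -24424 - 2*sqrt(10)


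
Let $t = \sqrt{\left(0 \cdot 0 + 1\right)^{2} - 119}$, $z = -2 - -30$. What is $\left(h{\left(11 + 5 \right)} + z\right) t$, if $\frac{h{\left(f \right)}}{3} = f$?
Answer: $76 i \sqrt{118} \approx 825.57 i$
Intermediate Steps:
$z = 28$ ($z = -2 + 30 = 28$)
$h{\left(f \right)} = 3 f$
$t = i \sqrt{118}$ ($t = \sqrt{\left(0 + 1\right)^{2} - 119} = \sqrt{1^{2} - 119} = \sqrt{1 - 119} = \sqrt{-118} = i \sqrt{118} \approx 10.863 i$)
$\left(h{\left(11 + 5 \right)} + z\right) t = \left(3 \left(11 + 5\right) + 28\right) i \sqrt{118} = \left(3 \cdot 16 + 28\right) i \sqrt{118} = \left(48 + 28\right) i \sqrt{118} = 76 i \sqrt{118}$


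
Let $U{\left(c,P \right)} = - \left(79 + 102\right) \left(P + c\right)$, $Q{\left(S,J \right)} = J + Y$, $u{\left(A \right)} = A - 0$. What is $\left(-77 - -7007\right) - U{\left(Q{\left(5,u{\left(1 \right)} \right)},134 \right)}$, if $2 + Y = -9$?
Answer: $29374$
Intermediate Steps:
$Y = -11$ ($Y = -2 - 9 = -11$)
$u{\left(A \right)} = A$ ($u{\left(A \right)} = A + 0 = A$)
$Q{\left(S,J \right)} = -11 + J$ ($Q{\left(S,J \right)} = J - 11 = -11 + J$)
$U{\left(c,P \right)} = - 181 P - 181 c$ ($U{\left(c,P \right)} = - 181 \left(P + c\right) = - (181 P + 181 c) = - 181 P - 181 c$)
$\left(-77 - -7007\right) - U{\left(Q{\left(5,u{\left(1 \right)} \right)},134 \right)} = \left(-77 - -7007\right) - \left(\left(-181\right) 134 - 181 \left(-11 + 1\right)\right) = \left(-77 + 7007\right) - \left(-24254 - -1810\right) = 6930 - \left(-24254 + 1810\right) = 6930 - -22444 = 6930 + 22444 = 29374$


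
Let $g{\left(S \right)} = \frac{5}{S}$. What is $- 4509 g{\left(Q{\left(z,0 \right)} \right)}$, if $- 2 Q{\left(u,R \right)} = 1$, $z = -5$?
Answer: $45090$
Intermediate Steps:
$Q{\left(u,R \right)} = - \frac{1}{2}$ ($Q{\left(u,R \right)} = \left(- \frac{1}{2}\right) 1 = - \frac{1}{2}$)
$- 4509 g{\left(Q{\left(z,0 \right)} \right)} = - 4509 \frac{5}{- \frac{1}{2}} = - 4509 \cdot 5 \left(-2\right) = \left(-4509\right) \left(-10\right) = 45090$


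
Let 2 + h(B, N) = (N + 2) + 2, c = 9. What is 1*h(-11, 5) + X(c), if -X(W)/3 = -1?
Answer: 10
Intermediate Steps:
X(W) = 3 (X(W) = -3*(-1) = 3)
h(B, N) = 2 + N (h(B, N) = -2 + ((N + 2) + 2) = -2 + ((2 + N) + 2) = -2 + (4 + N) = 2 + N)
1*h(-11, 5) + X(c) = 1*(2 + 5) + 3 = 1*7 + 3 = 7 + 3 = 10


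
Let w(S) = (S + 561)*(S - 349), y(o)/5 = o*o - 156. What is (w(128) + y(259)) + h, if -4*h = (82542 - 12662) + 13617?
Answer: 645927/4 ≈ 1.6148e+5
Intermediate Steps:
y(o) = -780 + 5*o**2 (y(o) = 5*(o*o - 156) = 5*(o**2 - 156) = 5*(-156 + o**2) = -780 + 5*o**2)
h = -83497/4 (h = -((82542 - 12662) + 13617)/4 = -(69880 + 13617)/4 = -1/4*83497 = -83497/4 ≈ -20874.)
w(S) = (-349 + S)*(561 + S) (w(S) = (561 + S)*(-349 + S) = (-349 + S)*(561 + S))
(w(128) + y(259)) + h = ((-195789 + 128**2 + 212*128) + (-780 + 5*259**2)) - 83497/4 = ((-195789 + 16384 + 27136) + (-780 + 5*67081)) - 83497/4 = (-152269 + (-780 + 335405)) - 83497/4 = (-152269 + 334625) - 83497/4 = 182356 - 83497/4 = 645927/4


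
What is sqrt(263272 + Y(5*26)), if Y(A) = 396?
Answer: 2*sqrt(65917) ≈ 513.49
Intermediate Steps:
sqrt(263272 + Y(5*26)) = sqrt(263272 + 396) = sqrt(263668) = 2*sqrt(65917)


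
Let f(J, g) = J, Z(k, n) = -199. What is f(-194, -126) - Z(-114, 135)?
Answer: 5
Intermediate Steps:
f(-194, -126) - Z(-114, 135) = -194 - 1*(-199) = -194 + 199 = 5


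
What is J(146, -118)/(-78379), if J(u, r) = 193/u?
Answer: -193/11443334 ≈ -1.6866e-5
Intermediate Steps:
J(146, -118)/(-78379) = (193/146)/(-78379) = (193*(1/146))*(-1/78379) = (193/146)*(-1/78379) = -193/11443334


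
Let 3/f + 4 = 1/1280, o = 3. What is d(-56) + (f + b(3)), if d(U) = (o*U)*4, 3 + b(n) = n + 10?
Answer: -3392618/5119 ≈ -662.75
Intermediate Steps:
b(n) = 7 + n (b(n) = -3 + (n + 10) = -3 + (10 + n) = 7 + n)
f = -3840/5119 (f = 3/(-4 + 1/1280) = 3/(-5119/1280) = 3*(-1280/5119) = -3840/5119 ≈ -0.75015)
d(U) = 12*U (d(U) = (3*U)*4 = 12*U)
d(-56) + (f + b(3)) = 12*(-56) + (-3840/5119 + (7 + 3)) = -672 + (-3840/5119 + 10) = -672 + 47350/5119 = -3392618/5119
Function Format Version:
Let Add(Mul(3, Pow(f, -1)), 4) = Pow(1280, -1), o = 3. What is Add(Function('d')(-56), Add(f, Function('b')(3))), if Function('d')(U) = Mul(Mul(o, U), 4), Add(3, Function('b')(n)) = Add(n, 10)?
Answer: Rational(-3392618, 5119) ≈ -662.75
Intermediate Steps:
Function('b')(n) = Add(7, n) (Function('b')(n) = Add(-3, Add(n, 10)) = Add(-3, Add(10, n)) = Add(7, n))
f = Rational(-3840, 5119) (f = Mul(3, Pow(Add(-4, Pow(1280, -1)), -1)) = Mul(3, Pow(Add(-4, Rational(1, 1280)), -1)) = Mul(3, Pow(Rational(-5119, 1280), -1)) = Mul(3, Rational(-1280, 5119)) = Rational(-3840, 5119) ≈ -0.75015)
Function('d')(U) = Mul(12, U) (Function('d')(U) = Mul(Mul(3, U), 4) = Mul(12, U))
Add(Function('d')(-56), Add(f, Function('b')(3))) = Add(Mul(12, -56), Add(Rational(-3840, 5119), Add(7, 3))) = Add(-672, Add(Rational(-3840, 5119), 10)) = Add(-672, Rational(47350, 5119)) = Rational(-3392618, 5119)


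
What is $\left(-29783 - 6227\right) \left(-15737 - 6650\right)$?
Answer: $806155870$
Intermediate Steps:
$\left(-29783 - 6227\right) \left(-15737 - 6650\right) = \left(-36010\right) \left(-22387\right) = 806155870$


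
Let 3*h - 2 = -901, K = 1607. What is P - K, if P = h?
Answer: -5720/3 ≈ -1906.7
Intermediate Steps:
h = -899/3 (h = ⅔ + (⅓)*(-901) = ⅔ - 901/3 = -899/3 ≈ -299.67)
P = -899/3 ≈ -299.67
P - K = -899/3 - 1*1607 = -899/3 - 1607 = -5720/3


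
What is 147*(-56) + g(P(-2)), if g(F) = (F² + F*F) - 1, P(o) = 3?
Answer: -8215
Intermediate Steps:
g(F) = -1 + 2*F² (g(F) = (F² + F²) - 1 = 2*F² - 1 = -1 + 2*F²)
147*(-56) + g(P(-2)) = 147*(-56) + (-1 + 2*3²) = -8232 + (-1 + 2*9) = -8232 + (-1 + 18) = -8232 + 17 = -8215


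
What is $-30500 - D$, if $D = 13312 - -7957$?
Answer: $-51769$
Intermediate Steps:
$D = 21269$ ($D = 13312 + 7957 = 21269$)
$-30500 - D = -30500 - 21269 = -51769$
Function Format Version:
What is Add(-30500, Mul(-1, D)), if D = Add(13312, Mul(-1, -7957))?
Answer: -51769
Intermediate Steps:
D = 21269 (D = Add(13312, 7957) = 21269)
Add(-30500, Mul(-1, D)) = Add(-30500, Mul(-1, 21269)) = Add(-30500, -21269) = -51769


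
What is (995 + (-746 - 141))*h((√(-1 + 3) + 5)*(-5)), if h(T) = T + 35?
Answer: 1080 - 540*√2 ≈ 316.32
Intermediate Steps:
h(T) = 35 + T
(995 + (-746 - 141))*h((√(-1 + 3) + 5)*(-5)) = (995 + (-746 - 141))*(35 + (√(-1 + 3) + 5)*(-5)) = (995 - 887)*(35 + (√2 + 5)*(-5)) = 108*(35 + (5 + √2)*(-5)) = 108*(35 + (-25 - 5*√2)) = 108*(10 - 5*√2) = 1080 - 540*√2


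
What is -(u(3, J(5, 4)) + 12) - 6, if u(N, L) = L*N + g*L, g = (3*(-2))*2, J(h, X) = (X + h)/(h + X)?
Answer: -9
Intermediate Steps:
J(h, X) = 1 (J(h, X) = (X + h)/(X + h) = 1)
g = -12 (g = -6*2 = -12)
u(N, L) = -12*L + L*N (u(N, L) = L*N - 12*L = -12*L + L*N)
-(u(3, J(5, 4)) + 12) - 6 = -(1*(-12 + 3) + 12) - 6 = -(1*(-9) + 12) - 6 = -(-9 + 12) - 6 = -1*3 - 6 = -3 - 6 = -9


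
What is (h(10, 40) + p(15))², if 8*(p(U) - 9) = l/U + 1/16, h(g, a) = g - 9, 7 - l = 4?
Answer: 41229241/409600 ≈ 100.66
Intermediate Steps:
l = 3 (l = 7 - 1*4 = 7 - 4 = 3)
h(g, a) = -9 + g
p(U) = 1153/128 + 3/(8*U) (p(U) = 9 + (3/U + 1/16)/8 = 9 + (1/16 + 3/U)/8 = 9 + (1/128 + 3/(8*U)) = 1153/128 + 3/(8*U))
(h(10, 40) + p(15))² = ((-9 + 10) + (1/128)*(48 + 1153*15)/15)² = (1 + (1/128)*(1/15)*(48 + 17295))² = (1 + (1/128)*(1/15)*17343)² = (1 + 5781/640)² = (6421/640)² = 41229241/409600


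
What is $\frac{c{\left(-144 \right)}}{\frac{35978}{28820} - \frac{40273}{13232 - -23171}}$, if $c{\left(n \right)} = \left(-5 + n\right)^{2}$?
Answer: $\frac{11645917073230}{74519637} \approx 1.5628 \cdot 10^{5}$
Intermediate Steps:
$\frac{c{\left(-144 \right)}}{\frac{35978}{28820} - \frac{40273}{13232 - -23171}} = \frac{\left(-5 - 144\right)^{2}}{\frac{35978}{28820} - \frac{40273}{13232 - -23171}} = \frac{\left(-149\right)^{2}}{35978 \cdot \frac{1}{28820} - \frac{40273}{13232 + 23171}} = \frac{22201}{\frac{17989}{14410} - \frac{40273}{36403}} = \frac{22201}{\frac{74519637}{524567230}} = 22201 \cdot \frac{524567230}{74519637} = \frac{11645917073230}{74519637}$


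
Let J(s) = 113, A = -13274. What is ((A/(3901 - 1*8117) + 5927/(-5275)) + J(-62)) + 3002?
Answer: 34660381559/11119700 ≈ 3117.0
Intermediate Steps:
((A/(3901 - 1*8117) + 5927/(-5275)) + J(-62)) + 3002 = ((-13274/(3901 - 1*8117) + 5927/(-5275)) + 113) + 3002 = ((-13274/(3901 - 8117) + 5927*(-1/5275)) + 113) + 3002 = ((-13274/(-4216) - 5927/5275) + 113) + 3002 = ((-13274*(-1/4216) - 5927/5275) + 113) + 3002 = ((6637/2108 - 5927/5275) + 113) + 3002 = (22516059/11119700 + 113) + 3002 = 1279042159/11119700 + 3002 = 34660381559/11119700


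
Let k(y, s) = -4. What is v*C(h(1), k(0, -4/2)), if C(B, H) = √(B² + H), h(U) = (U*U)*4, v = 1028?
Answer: 2056*√3 ≈ 3561.1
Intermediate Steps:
h(U) = 4*U² (h(U) = U²*4 = 4*U²)
C(B, H) = √(H + B²)
v*C(h(1), k(0, -4/2)) = 1028*√(-4 + (4*1²)²) = 1028*√(-4 + (4*1)²) = 1028*√(-4 + 4²) = 1028*√(-4 + 16) = 1028*√12 = 1028*(2*√3) = 2056*√3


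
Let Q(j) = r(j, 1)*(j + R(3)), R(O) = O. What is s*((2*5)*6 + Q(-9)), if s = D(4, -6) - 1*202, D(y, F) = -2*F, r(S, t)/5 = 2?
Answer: 0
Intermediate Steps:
r(S, t) = 10 (r(S, t) = 5*2 = 10)
Q(j) = 30 + 10*j (Q(j) = 10*(j + 3) = 10*(3 + j) = 30 + 10*j)
s = -190 (s = -2*(-6) - 1*202 = 12 - 202 = -190)
s*((2*5)*6 + Q(-9)) = -190*((2*5)*6 + (30 + 10*(-9))) = -190*(10*6 + (30 - 90)) = -190*(60 - 60) = -190*0 = 0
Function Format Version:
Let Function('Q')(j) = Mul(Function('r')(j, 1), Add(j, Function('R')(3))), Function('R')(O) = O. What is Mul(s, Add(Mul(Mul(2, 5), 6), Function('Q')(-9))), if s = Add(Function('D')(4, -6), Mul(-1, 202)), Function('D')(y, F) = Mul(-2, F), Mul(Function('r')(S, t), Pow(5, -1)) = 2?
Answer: 0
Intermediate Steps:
Function('r')(S, t) = 10 (Function('r')(S, t) = Mul(5, 2) = 10)
Function('Q')(j) = Add(30, Mul(10, j)) (Function('Q')(j) = Mul(10, Add(j, 3)) = Mul(10, Add(3, j)) = Add(30, Mul(10, j)))
s = -190 (s = Add(Mul(-2, -6), Mul(-1, 202)) = Add(12, -202) = -190)
Mul(s, Add(Mul(Mul(2, 5), 6), Function('Q')(-9))) = Mul(-190, Add(Mul(Mul(2, 5), 6), Add(30, Mul(10, -9)))) = Mul(-190, Add(Mul(10, 6), Add(30, -90))) = Mul(-190, Add(60, -60)) = Mul(-190, 0) = 0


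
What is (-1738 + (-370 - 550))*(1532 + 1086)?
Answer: -6958644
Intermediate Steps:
(-1738 + (-370 - 550))*(1532 + 1086) = (-1738 - 920)*2618 = -2658*2618 = -6958644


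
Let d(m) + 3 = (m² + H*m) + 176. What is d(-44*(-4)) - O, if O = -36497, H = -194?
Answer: 33502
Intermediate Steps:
d(m) = 173 + m² - 194*m (d(m) = -3 + ((m² - 194*m) + 176) = -3 + (176 + m² - 194*m) = 173 + m² - 194*m)
d(-44*(-4)) - O = (173 + (-44*(-4))² - (-8536)*(-4)) - 1*(-36497) = (173 + 176² - 194*176) + 36497 = (173 + 30976 - 34144) + 36497 = -2995 + 36497 = 33502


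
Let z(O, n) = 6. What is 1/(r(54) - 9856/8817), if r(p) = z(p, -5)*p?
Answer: 8817/2846852 ≈ 0.0030971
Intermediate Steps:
r(p) = 6*p
1/(r(54) - 9856/8817) = 1/(6*54 - 9856/8817) = 1/(324 - 9856*1/8817) = 1/(324 - 9856/8817) = 1/(2846852/8817) = 8817/2846852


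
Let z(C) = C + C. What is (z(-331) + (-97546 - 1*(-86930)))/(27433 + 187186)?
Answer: -11278/214619 ≈ -0.052549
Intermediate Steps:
z(C) = 2*C
(z(-331) + (-97546 - 1*(-86930)))/(27433 + 187186) = (2*(-331) + (-97546 - 1*(-86930)))/(27433 + 187186) = (-662 + (-97546 + 86930))/214619 = (-662 - 10616)*(1/214619) = -11278*1/214619 = -11278/214619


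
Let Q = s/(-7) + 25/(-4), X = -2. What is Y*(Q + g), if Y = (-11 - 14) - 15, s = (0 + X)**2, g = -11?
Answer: 4990/7 ≈ 712.86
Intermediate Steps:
s = 4 (s = (0 - 2)**2 = (-2)**2 = 4)
Q = -191/28 (Q = 4/(-7) + 25/(-4) = 4*(-1/7) + 25*(-1/4) = -4/7 - 25/4 = -191/28 ≈ -6.8214)
Y = -40 (Y = -25 - 15 = -40)
Y*(Q + g) = -40*(-191/28 - 11) = -40*(-499/28) = 4990/7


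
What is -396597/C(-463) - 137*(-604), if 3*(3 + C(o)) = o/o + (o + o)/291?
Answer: 615491173/3254 ≈ 1.8915e+5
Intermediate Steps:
C(o) = -8/3 + 2*o/873 (C(o) = -3 + (o/o + (o + o)/291)/3 = -3 + (1 + (2*o)*(1/291))/3 = -3 + (1 + 2*o/291)/3 = -3 + (⅓ + 2*o/873) = -8/3 + 2*o/873)
-396597/C(-463) - 137*(-604) = -396597/(-8/3 + (2/873)*(-463)) - 137*(-604) = -396597/(-8/3 - 926/873) - 1*(-82748) = -396597/(-3254/873) + 82748 = -396597*(-873/3254) + 82748 = 346229181/3254 + 82748 = 615491173/3254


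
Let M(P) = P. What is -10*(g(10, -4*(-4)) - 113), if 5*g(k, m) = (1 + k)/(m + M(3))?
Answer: 21448/19 ≈ 1128.8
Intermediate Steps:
g(k, m) = (1 + k)/(5*(3 + m)) (g(k, m) = ((1 + k)/(m + 3))/5 = ((1 + k)/(3 + m))/5 = (1 + k)/(5*(3 + m)))
-10*(g(10, -4*(-4)) - 113) = -10*((1 + 10)/(5*(3 - 4*(-4))) - 113) = -10*((1/5)*11/(3 + 16) - 113) = -10*((1/5)*11/19 - 113) = -10*((1/5)*(1/19)*11 - 113) = -10*(11/95 - 113) = -10*(-10724/95) = 21448/19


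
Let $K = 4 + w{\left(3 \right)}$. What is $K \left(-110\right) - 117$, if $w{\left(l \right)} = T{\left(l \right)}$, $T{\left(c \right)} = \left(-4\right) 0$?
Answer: $-557$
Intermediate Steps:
$T{\left(c \right)} = 0$
$w{\left(l \right)} = 0$
$K = 4$ ($K = 4 + 0 = 4$)
$K \left(-110\right) - 117 = 4 \left(-110\right) - 117 = -440 - 117 = -557$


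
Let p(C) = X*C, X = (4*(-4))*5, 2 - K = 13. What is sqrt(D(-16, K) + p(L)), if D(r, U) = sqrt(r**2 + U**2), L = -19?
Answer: sqrt(1520 + sqrt(377)) ≈ 39.235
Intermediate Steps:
K = -11 (K = 2 - 1*13 = 2 - 13 = -11)
D(r, U) = sqrt(U**2 + r**2)
X = -80 (X = -16*5 = -80)
p(C) = -80*C
sqrt(D(-16, K) + p(L)) = sqrt(sqrt((-11)**2 + (-16)**2) - 80*(-19)) = sqrt(sqrt(121 + 256) + 1520) = sqrt(sqrt(377) + 1520) = sqrt(1520 + sqrt(377))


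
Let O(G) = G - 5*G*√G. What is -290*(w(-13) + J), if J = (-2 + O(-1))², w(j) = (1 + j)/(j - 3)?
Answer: 8845/2 + 8700*I ≈ 4422.5 + 8700.0*I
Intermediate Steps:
O(G) = G - 5*G^(3/2)
w(j) = (1 + j)/(-3 + j)
J = (-3 + 5*I)² (J = (-2 + (-1 - (-5)*I))² = (-2 + (-1 + 5*I))² = (-3 + 5*I)² ≈ -16.0 - 30.0*I)
-290*(w(-13) + J) = -290*((1 - 13)/(-3 - 13) + (3 - 5*I)²) = -290*(-12/(-16) + (3 - 5*I)²) = -290*(-1/16*(-12) + (3 - 5*I)²) = -290*(¾ + (3 - 5*I)²) = -435/2 - 290*(3 - 5*I)²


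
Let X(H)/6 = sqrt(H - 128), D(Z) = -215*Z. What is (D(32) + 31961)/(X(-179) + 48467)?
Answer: 173657261/335580163 - 21498*I*sqrt(307)/335580163 ≈ 0.51748 - 0.0011225*I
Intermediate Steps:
X(H) = 6*sqrt(-128 + H) (X(H) = 6*sqrt(H - 128) = 6*sqrt(-128 + H))
(D(32) + 31961)/(X(-179) + 48467) = (-215*32 + 31961)/(6*sqrt(-128 - 179) + 48467) = (-6880 + 31961)/(6*sqrt(-307) + 48467) = 25081/(6*(I*sqrt(307)) + 48467) = 25081/(6*I*sqrt(307) + 48467) = 25081/(48467 + 6*I*sqrt(307))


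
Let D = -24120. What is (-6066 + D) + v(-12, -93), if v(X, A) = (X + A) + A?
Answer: -30384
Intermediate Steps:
v(X, A) = X + 2*A (v(X, A) = (A + X) + A = X + 2*A)
(-6066 + D) + v(-12, -93) = (-6066 - 24120) + (-12 + 2*(-93)) = -30186 + (-12 - 186) = -30186 - 198 = -30384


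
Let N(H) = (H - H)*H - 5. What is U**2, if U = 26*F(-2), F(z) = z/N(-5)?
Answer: 2704/25 ≈ 108.16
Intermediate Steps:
N(H) = -5 (N(H) = 0*H - 5 = 0 - 5 = -5)
F(z) = -z/5 (F(z) = z/(-5) = z*(-1/5) = -z/5)
U = 52/5 (U = 26*(-1/5*(-2)) = 26*(2/5) = 52/5 ≈ 10.400)
U**2 = (52/5)**2 = 2704/25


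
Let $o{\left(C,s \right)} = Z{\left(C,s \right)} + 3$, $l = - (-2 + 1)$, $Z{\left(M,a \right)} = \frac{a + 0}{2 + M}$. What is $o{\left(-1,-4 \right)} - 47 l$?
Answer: $-48$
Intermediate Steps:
$Z{\left(M,a \right)} = \frac{a}{2 + M}$
$l = 1$ ($l = \left(-1\right) \left(-1\right) = 1$)
$o{\left(C,s \right)} = 3 + \frac{s}{2 + C}$ ($o{\left(C,s \right)} = \frac{s}{2 + C} + 3 = 3 + \frac{s}{2 + C}$)
$o{\left(-1,-4 \right)} - 47 l = \frac{6 - 4 + 3 \left(-1\right)}{2 - 1} - 47 = \frac{6 - 4 - 3}{1} - 47 = 1 \left(-1\right) - 47 = -1 - 47 = -48$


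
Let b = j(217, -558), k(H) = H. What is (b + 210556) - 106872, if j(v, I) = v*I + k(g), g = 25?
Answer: -17377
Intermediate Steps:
j(v, I) = 25 + I*v (j(v, I) = v*I + 25 = I*v + 25 = 25 + I*v)
b = -121061 (b = 25 - 558*217 = 25 - 121086 = -121061)
(b + 210556) - 106872 = (-121061 + 210556) - 106872 = 89495 - 106872 = -17377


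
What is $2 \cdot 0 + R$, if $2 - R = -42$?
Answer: $44$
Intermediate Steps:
$R = 44$ ($R = 2 - -42 = 2 + 42 = 44$)
$2 \cdot 0 + R = 2 \cdot 0 + 44 = 0 + 44 = 44$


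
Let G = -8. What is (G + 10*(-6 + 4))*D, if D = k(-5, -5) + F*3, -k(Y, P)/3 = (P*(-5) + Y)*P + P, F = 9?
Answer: -9576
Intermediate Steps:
k(Y, P) = -3*P - 3*P*(Y - 5*P) (k(Y, P) = -3*((P*(-5) + Y)*P + P) = -3*((-5*P + Y)*P + P) = -3*((Y - 5*P)*P + P) = -3*(P*(Y - 5*P) + P) = -3*(P + P*(Y - 5*P)) = -3*P - 3*P*(Y - 5*P))
D = 342 (D = 3*(-5)*(-1 - 1*(-5) + 5*(-5)) + 9*3 = 3*(-5)*(-1 + 5 - 25) + 27 = 3*(-5)*(-21) + 27 = 315 + 27 = 342)
(G + 10*(-6 + 4))*D = (-8 + 10*(-6 + 4))*342 = (-8 + 10*(-2))*342 = (-8 - 20)*342 = -28*342 = -9576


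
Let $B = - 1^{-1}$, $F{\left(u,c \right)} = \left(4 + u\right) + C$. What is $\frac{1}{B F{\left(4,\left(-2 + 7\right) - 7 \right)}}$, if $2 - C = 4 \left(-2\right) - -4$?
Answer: $- \frac{1}{14} \approx -0.071429$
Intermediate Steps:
$C = 6$ ($C = 2 - \left(4 \left(-2\right) - -4\right) = 2 - \left(-8 + 4\right) = 2 - -4 = 2 + 4 = 6$)
$F{\left(u,c \right)} = 10 + u$ ($F{\left(u,c \right)} = \left(4 + u\right) + 6 = 10 + u$)
$B = -1$ ($B = \left(-1\right) 1 = -1$)
$\frac{1}{B F{\left(4,\left(-2 + 7\right) - 7 \right)}} = \frac{1}{\left(-1\right) \left(10 + 4\right)} = \frac{1}{\left(-1\right) 14} = \frac{1}{-14} = - \frac{1}{14}$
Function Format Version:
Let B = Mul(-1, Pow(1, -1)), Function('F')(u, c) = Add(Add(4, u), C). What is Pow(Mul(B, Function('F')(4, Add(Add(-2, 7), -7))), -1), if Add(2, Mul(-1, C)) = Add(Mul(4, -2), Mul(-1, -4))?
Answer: Rational(-1, 14) ≈ -0.071429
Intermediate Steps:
C = 6 (C = Add(2, Mul(-1, Add(Mul(4, -2), Mul(-1, -4)))) = Add(2, Mul(-1, Add(-8, 4))) = Add(2, Mul(-1, -4)) = Add(2, 4) = 6)
Function('F')(u, c) = Add(10, u) (Function('F')(u, c) = Add(Add(4, u), 6) = Add(10, u))
B = -1 (B = Mul(-1, 1) = -1)
Pow(Mul(B, Function('F')(4, Add(Add(-2, 7), -7))), -1) = Pow(Mul(-1, Add(10, 4)), -1) = Pow(Mul(-1, 14), -1) = Pow(-14, -1) = Rational(-1, 14)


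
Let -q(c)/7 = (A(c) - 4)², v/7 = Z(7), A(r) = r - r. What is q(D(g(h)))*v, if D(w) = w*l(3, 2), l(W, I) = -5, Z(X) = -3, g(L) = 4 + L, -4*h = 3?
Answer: 2352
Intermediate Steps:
h = -¾ (h = -¼*3 = -¾ ≈ -0.75000)
A(r) = 0
v = -21 (v = 7*(-3) = -21)
D(w) = -5*w (D(w) = w*(-5) = -5*w)
q(c) = -112 (q(c) = -7*(0 - 4)² = -7*(-4)² = -7*16 = -112)
q(D(g(h)))*v = -112*(-21) = 2352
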